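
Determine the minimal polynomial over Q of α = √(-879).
m_α(x) = x^2 + 879

α satisfies α^2 + 879 = 0, so x^2 + 879 annihilates α. Since d = -879 is squarefree and ≠ 1, it is not a perfect square in Q, so x^2 + 879 has no rational root and is therefore irreducible over Q (a degree-2 polynomial over a field is irreducible iff it has no root). Hence m_α(x) = x^2 + 879.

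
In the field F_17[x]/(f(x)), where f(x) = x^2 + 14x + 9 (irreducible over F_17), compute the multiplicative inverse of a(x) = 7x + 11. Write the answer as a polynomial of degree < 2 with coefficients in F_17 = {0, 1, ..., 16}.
a(x)^(-1) ≡ 4x + 6 (mod f(x))

Since f is irreducible over F_17, F_17[x]/(f) is a field and a(x) ≠ 0 has an inverse. Apply the extended Euclidean algorithm to f(x) and a(x) in F_17[x]: f(x) = (5x + 16)·a(x) + (3). The last nonzero remainder is the constant 3 = gcd(f, a) in F_17. Back-substituting through the division chain expresses 3 = s(x)·a(x) + t(x)·f(x) with s(x) ≡ 12x + 1 (mod f), so (12x + 1)·a(x) ≡ 3 (mod f). Multiplying by 3^(-1) ≡ 6 in F_17 gives a(x)^(-1) ≡ 6·(12x + 1) ≡ 4x + 6 (mod f). Check: (7x + 11)·(4x + 6) = 11x^2 + x + 15 ≡ 1 (mod x^2 + 14x + 9).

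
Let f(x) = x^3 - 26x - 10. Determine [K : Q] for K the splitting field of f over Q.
[K : Q] = 6

By the rational root test, any rational root of the monic integer polynomial f(x) = x^3 - 26x - 10 must be an integer dividing the constant term -10, i.e. one of ±{1, 2, 5, 10}. Evaluating: f(1) = -35, f(-1) = 15, f(2) = -54, f(-2) = 34, f(5) = -15, f(-5) = -5, f(10) = 730, f(-10) = -750; none is 0, so f has no rational root and is therefore irreducible over Q (a cubic with no linear factor over a field is irreducible). For an irreducible cubic, the Galois group is A_3 or S_3 according as the discriminant disc(f) = -4a^3 - 27b^2 = -4·(-26)^3 - 27·(-10)^2 = 67604 is or is not a square in Q. Here disc(f) = 67604 is not a perfect square in Q, so the Galois group of f over Q is not contained in A_3 and must be all of S_3. The splitting field has degree |S_3| = 6 over Q, so [K : Q] = 6.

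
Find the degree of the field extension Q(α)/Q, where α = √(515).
[Q(α):Q] = 2

[Q(α):Q] equals the degree of the minimal polynomial of α. Here α^2 = 515 and x^2 - 515 is irreducible (d = 515 is squarefree, ≠ 1, hence not a square), so deg(m_α) = 2. Thus [Q(α):Q] = 2.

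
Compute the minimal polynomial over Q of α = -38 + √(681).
m_α(x) = x^2 + 76x + 763

From α + 38 = √(681), squaring gives (α + 38)^2 = 681, i.e. α^2 + 76α + 1444 = 681, so α^2 + 76α + 763 = 0. The discriminant of x^2 + 76x + 763 is (76)^2 - 4·(763) = 5776 - 3052 = 2724, and 4·(681) is not a perfect square in Q since 681 is squarefree and ≠ 1. Hence x^2 + 76x + 763 is irreducible over Q and is the minimal polynomial of α.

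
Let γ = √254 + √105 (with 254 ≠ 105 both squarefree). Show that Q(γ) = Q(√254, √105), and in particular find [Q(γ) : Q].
[Q(γ) : Q] = 4 (equivalently, Q(γ) = Q(√254, √105))

Obviously Q(γ) ⊆ Q(√254, √105), and [Q(√254, √105):Q] = 4 (since 254, 105 are distinct squarefree integers > 1 with 26670 not a perfect square). To show equality we compute the minimal polynomial of γ. From γ = √254 + √105: γ^2 = 254 + 2√(26670) + 105 = 359 + 2√(26670), so γ^2 - 359 = 2√(26670); squaring, (γ^2 - 359)^2 = 4·26670, i.e. γ^4 - 718γ^2 + 128881 - 106680 = 0, i.e. γ^4 - 718γ^2 + 22201 = 0. So γ is a root of x^4 - 718x^2 + 22201. This polynomial is irreducible over Q: it has no rational root (each ±√254 ± √105 is irrational), and any factorization into two quadratics over Q would force √(26670) ∈ Q (pairing opposite roots) or √254, √105 ∈ Q (other pairings), all impossible. Hence [Q(γ):Q] = 4 = [Q(√254, √105):Q], so Q(γ) = Q(√254, √105).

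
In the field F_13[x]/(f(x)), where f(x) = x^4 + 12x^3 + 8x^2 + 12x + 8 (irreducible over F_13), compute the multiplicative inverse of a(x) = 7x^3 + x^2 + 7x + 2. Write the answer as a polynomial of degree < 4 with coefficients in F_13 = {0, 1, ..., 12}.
a(x)^(-1) ≡ 5x^3 + 6x^2 + 9x + 8 (mod f(x))

Since f is irreducible over F_13, F_13[x]/(f) is a field and a(x) ≠ 0 has an inverse. Apply the extended Euclidean algorithm to f(x) and a(x) in F_13[x]: f(x) = (2x + 7)·a(x) + (11x + 7);  a(x) = (3x^2 + 10x + 12)·(11x + 7) + (9). The last nonzero remainder is the constant 9 = gcd(f, a) in F_13. Back-substituting through the division chain expresses 9 = s(x)·a(x) + t(x)·f(x) with s(x) ≡ 6x^3 + 2x^2 + 3x + 7 (mod f), so (6x^3 + 2x^2 + 3x + 7)·a(x) ≡ 9 (mod f). Multiplying by 9^(-1) ≡ 3 in F_13 gives a(x)^(-1) ≡ 3·(6x^3 + 2x^2 + 3x + 7) ≡ 5x^3 + 6x^2 + 9x + 8 (mod f). Check: (7x^3 + x^2 + 7x + 2)·(5x^3 + 6x^2 + 9x + 8) = 9x^6 + 8x^5 + 5x^2 + 9x + 3 ≡ 1 (mod x^4 + 12x^3 + 8x^2 + 12x + 8).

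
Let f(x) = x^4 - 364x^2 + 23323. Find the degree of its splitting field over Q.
[K : Q] = 4

Solving the quadratic in x^2: x^2 = (364 ± √(364^2 - 4·23323))/2 = (364 ± √39204)/2 = (364 ± 198)/2, giving x^2 = 281 or x^2 = 83. So f(x) = (x^2 - 281)(x^2 - 83) and the roots of f are ±√281, ±√83. Hence the splitting field is K = Q(√281, √83). Since 281 and 83 are distinct squarefree integers > 1, their product 23323 is not a perfect square, so √83 ∉ Q(√281). By the tower law [K:Q] = [Q(√281,√83):Q(√281)] · [Q(√281):Q] = 2 · 2 = 4.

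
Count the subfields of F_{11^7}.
F_{11^7} has 2 subfields

The subfields of F_{p^n} are exactly the fields F_{p^d} for d | n (each is the fixed field of the unique index-d subgroup of Gal(F_{p^n}/F_p) ≅ Z/nZ). The divisors of n = 7 are {1, 7}, giving 2 subfields: F_{11^1}, F_{11^7}.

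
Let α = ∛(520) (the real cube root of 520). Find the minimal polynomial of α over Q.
m_α(x) = x^3 - 520

α satisfies α^3 = 520, so x^3 - 520 annihilates α. By the rational root test, a rational root p/q (in lowest terms) of x^3 - 520 would satisfy p^3 = 520 q^3, forcing q = 1 and p^3 = 520; but 520 is not a perfect cube, contradiction. A monic cubic over Q with no rational root is irreducible (any nontrivial factorization would include a linear factor). Hence x^3 - 520 is the minimal polynomial of α, and in particular [Q(α):Q] = 3.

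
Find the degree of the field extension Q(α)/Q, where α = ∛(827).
[Q(α):Q] = 3

The minimal polynomial of α is x^3 - 827, irreducible over Q since 827 is not a perfect cube (so x^3 - 827 has no rational root). Hence [Q(α):Q] = deg(m_α) = 3.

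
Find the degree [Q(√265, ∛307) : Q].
[Q(√265, ∛307) : Q] = 6

Let L = Q(√265, ∛307). Since Q(√265) ⊂ L and [Q(√265):Q] = 2, the tower law gives 2 | [L:Q]. Likewise Q(∛307) ⊂ L with [Q(∛307):Q] = 3 (because 307 is not a perfect cube), so 3 | [L:Q]. As gcd(2,3) = 1, [L:Q] is divisible by 6. Conversely L is generated over Q by √265 and ∛307, so [L:Q] ≤ 2·3 = 6. Therefore [Q(√265, ∛307) : Q] = 6.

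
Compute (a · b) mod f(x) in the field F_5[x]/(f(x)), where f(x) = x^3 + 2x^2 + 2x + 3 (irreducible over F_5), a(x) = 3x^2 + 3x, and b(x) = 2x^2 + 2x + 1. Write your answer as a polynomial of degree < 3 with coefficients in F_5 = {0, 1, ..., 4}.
a · b ≡ 2x^2 (mod f(x))

Multiply in F_5[x]: a(x)·b(x) = (3x^2 + 3x)·(2x^2 + 2x + 1) = x^4 + 2x^3 + 4x^2 + 3x. This has degree ≥ 3, so divide by f(x) over F_5: x^4 + 2x^3 + 4x^2 + 3x = (x)·(x^3 + 2x^2 + 2x + 3) + (2x^2). Hence a·b ≡ 2x^2 (mod f). (F_5[x]/(f) is a field with 5^3 = 125 elements since f is irreducible of degree 3.)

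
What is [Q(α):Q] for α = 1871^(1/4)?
[Q(α):Q] = 4

α is a root of x^4 - 1871. By Eisenstein's criterion at the prime p = 1871 (which divides the constant term 1871 but p^2 = 3500641 does not, since 1871 is squarefree), x^4 - 1871 is irreducible over Q. Hence [Q(α):Q] = 4.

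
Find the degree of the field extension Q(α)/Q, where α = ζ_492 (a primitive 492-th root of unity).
[Q(α):Q] = 160

The minimal polynomial of ζ_492 over Q is the 492-th cyclotomic polynomial Φ_492(x), which is irreducible over Q and has degree φ(492) = 160. Hence [Q(α):Q] = φ(492) = 160.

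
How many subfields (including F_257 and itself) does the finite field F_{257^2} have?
F_{257^2} has 2 subfields

The subfields of F_{p^n} are exactly the fields F_{p^d} for d | n (each is the fixed field of the unique index-d subgroup of Gal(F_{p^n}/F_p) ≅ Z/nZ). The divisors of n = 2 are {1, 2}, giving 2 subfields: F_{257^1}, F_{257^2}.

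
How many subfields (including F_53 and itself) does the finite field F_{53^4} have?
F_{53^4} has 3 subfields

The subfields of F_{p^n} are exactly the fields F_{p^d} for d | n (each is the fixed field of the unique index-d subgroup of Gal(F_{p^n}/F_p) ≅ Z/nZ). The divisors of n = 4 are {1, 2, 4}, giving 3 subfields: F_{53^1}, F_{53^2}, F_{53^4}.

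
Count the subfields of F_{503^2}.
F_{503^2} has 2 subfields

The subfields of F_{p^n} are exactly the fields F_{p^d} for d | n (each is the fixed field of the unique index-d subgroup of Gal(F_{p^n}/F_p) ≅ Z/nZ). The divisors of n = 2 are {1, 2}, giving 2 subfields: F_{503^1}, F_{503^2}.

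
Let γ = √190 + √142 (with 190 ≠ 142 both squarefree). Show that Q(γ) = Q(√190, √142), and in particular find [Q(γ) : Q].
[Q(γ) : Q] = 4 (equivalently, Q(γ) = Q(√190, √142))

Obviously Q(γ) ⊆ Q(√190, √142), and [Q(√190, √142):Q] = 4 (since 190, 142 are distinct squarefree integers > 1 with 26980 not a perfect square). To show equality we compute the minimal polynomial of γ. From γ = √190 + √142: γ^2 = 190 + 2√(26980) + 142 = 332 + 2√(26980), so γ^2 - 332 = 2√(26980); squaring, (γ^2 - 332)^2 = 4·26980, i.e. γ^4 - 664γ^2 + 110224 - 107920 = 0, i.e. γ^4 - 664γ^2 + 2304 = 0. So γ is a root of x^4 - 664x^2 + 2304. This polynomial is irreducible over Q: it has no rational root (each ±√190 ± √142 is irrational), and any factorization into two quadratics over Q would force √(26980) ∈ Q (pairing opposite roots) or √190, √142 ∈ Q (other pairings), all impossible. Hence [Q(γ):Q] = 4 = [Q(√190, √142):Q], so Q(γ) = Q(√190, √142).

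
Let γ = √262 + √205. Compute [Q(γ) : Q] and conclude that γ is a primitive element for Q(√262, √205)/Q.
[Q(γ) : Q] = 4 (equivalently, Q(γ) = Q(√262, √205))

Obviously Q(γ) ⊆ Q(√262, √205), and [Q(√262, √205):Q] = 4 (since 262, 205 are distinct squarefree integers > 1 with 53710 not a perfect square). To show equality we compute the minimal polynomial of γ. From γ = √262 + √205: γ^2 = 262 + 2√(53710) + 205 = 467 + 2√(53710), so γ^2 - 467 = 2√(53710); squaring, (γ^2 - 467)^2 = 4·53710, i.e. γ^4 - 934γ^2 + 218089 - 214840 = 0, i.e. γ^4 - 934γ^2 + 3249 = 0. So γ is a root of x^4 - 934x^2 + 3249. This polynomial is irreducible over Q: it has no rational root (each ±√262 ± √205 is irrational), and any factorization into two quadratics over Q would force √(53710) ∈ Q (pairing opposite roots) or √262, √205 ∈ Q (other pairings), all impossible. Hence [Q(γ):Q] = 4 = [Q(√262, √205):Q], so Q(γ) = Q(√262, √205).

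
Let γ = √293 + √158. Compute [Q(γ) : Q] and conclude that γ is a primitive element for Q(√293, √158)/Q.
[Q(γ) : Q] = 4 (equivalently, Q(γ) = Q(√293, √158))

Obviously Q(γ) ⊆ Q(√293, √158), and [Q(√293, √158):Q] = 4 (since 293, 158 are distinct squarefree integers > 1 with 46294 not a perfect square). To show equality we compute the minimal polynomial of γ. From γ = √293 + √158: γ^2 = 293 + 2√(46294) + 158 = 451 + 2√(46294), so γ^2 - 451 = 2√(46294); squaring, (γ^2 - 451)^2 = 4·46294, i.e. γ^4 - 902γ^2 + 203401 - 185176 = 0, i.e. γ^4 - 902γ^2 + 18225 = 0. So γ is a root of x^4 - 902x^2 + 18225. This polynomial is irreducible over Q: it has no rational root (each ±√293 ± √158 is irrational), and any factorization into two quadratics over Q would force √(46294) ∈ Q (pairing opposite roots) or √293, √158 ∈ Q (other pairings), all impossible. Hence [Q(γ):Q] = 4 = [Q(√293, √158):Q], so Q(γ) = Q(√293, √158).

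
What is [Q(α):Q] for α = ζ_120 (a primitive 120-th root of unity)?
[Q(α):Q] = 32

The minimal polynomial of ζ_120 over Q is the 120-th cyclotomic polynomial Φ_120(x), which is irreducible over Q and has degree φ(120) = 32. Hence [Q(α):Q] = φ(120) = 32.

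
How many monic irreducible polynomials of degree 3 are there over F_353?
There are 14662208 monic irreducible polynomials of degree 3 over F_353

Each element of F_{353^3} that lies in no proper subfield is a root of exactly one monic irreducible of degree 3 over F_353, and each such polynomial has 3 distinct roots in F_{353^3}. By Möbius inversion the count is N_353(3) = (1/3) Σ_{d|3} μ(3/d) · 353^d = (1/3)(μ(3)·353^1 + μ(1)·353^3) = 43986624/3 = 14662208.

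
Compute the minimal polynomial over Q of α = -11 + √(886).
m_α(x) = x^2 + 22x - 765

From α + 11 = √(886), squaring gives (α + 11)^2 = 886, i.e. α^2 + 22α + 121 = 886, so α^2 + 22α - 765 = 0. The discriminant of x^2 + 22x - 765 is (22)^2 - 4·(-765) = 484 + 3060 = 3544, and 4·(886) is not a perfect square in Q since 886 is squarefree and ≠ 1. Hence x^2 + 22x - 765 is irreducible over Q and is the minimal polynomial of α.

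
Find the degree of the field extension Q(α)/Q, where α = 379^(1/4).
[Q(α):Q] = 4

α is a root of x^4 - 379. By Eisenstein's criterion at the prime p = 379 (which divides the constant term 379 but p^2 = 143641 does not, since 379 is squarefree), x^4 - 379 is irreducible over Q. Hence [Q(α):Q] = 4.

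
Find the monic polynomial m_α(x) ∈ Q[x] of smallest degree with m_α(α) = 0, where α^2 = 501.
m_α(x) = x^2 - 501

α satisfies α^2 - 501 = 0, so x^2 - 501 annihilates α. Since d = 501 is squarefree and ≠ 1, it is not a perfect square in Q, so x^2 - 501 has no rational root and is therefore irreducible over Q (a degree-2 polynomial over a field is irreducible iff it has no root). Hence m_α(x) = x^2 - 501.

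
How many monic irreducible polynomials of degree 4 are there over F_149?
There are 123215550 monic irreducible polynomials of degree 4 over F_149

Each element of F_{149^4} that lies in no proper subfield is a root of exactly one monic irreducible of degree 4 over F_149, and each such polynomial has 4 distinct roots in F_{149^4}. By Möbius inversion the count is N_149(4) = (1/4) Σ_{d|4} μ(4/d) · 149^d = (1/4)(μ(4)·149^1 + μ(2)·149^2 + μ(1)·149^4) = 492862200/4 = 123215550.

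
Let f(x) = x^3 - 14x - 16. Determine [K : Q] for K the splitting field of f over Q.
[K : Q] = 6

By the rational root test, any rational root of the monic integer polynomial f(x) = x^3 - 14x - 16 must be an integer dividing the constant term -16, i.e. one of ±{1, 2, 4, 8, 16}. Evaluating: f(1) = -29, f(-1) = -3, f(2) = -36, f(-2) = 4, f(4) = -8, f(-4) = -24, f(8) = 384, f(-8) = -416, f(16) = 3856, f(-16) = -3888; none is 0, so f has no rational root and is therefore irreducible over Q (a cubic with no linear factor over a field is irreducible). For an irreducible cubic, the Galois group is A_3 or S_3 according as the discriminant disc(f) = -4a^3 - 27b^2 = -4·(-14)^3 - 27·(-16)^2 = 4064 is or is not a square in Q. Here disc(f) = 4064 is not a perfect square in Q, so the Galois group of f over Q is not contained in A_3 and must be all of S_3. The splitting field has degree |S_3| = 6 over Q, so [K : Q] = 6.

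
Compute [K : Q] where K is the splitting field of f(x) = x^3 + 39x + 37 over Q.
[K : Q] = 6

By the rational root test, any rational root of the monic integer polynomial f(x) = x^3 + 39x + 37 must be an integer dividing the constant term 37, i.e. one of ±{1, 37}. Evaluating: f(1) = 77, f(-1) = -3, f(37) = 52133, f(-37) = -52059; none is 0, so f has no rational root and is therefore irreducible over Q (a cubic with no linear factor over a field is irreducible). For an irreducible cubic, the Galois group is A_3 or S_3 according as the discriminant disc(f) = -4a^3 - 27b^2 = -4·(39)^3 - 27·(37)^2 = -274239 is or is not a square in Q. Here disc(f) = -274239 is not a perfect square in Q, so the Galois group of f over Q is not contained in A_3 and must be all of S_3. The splitting field has degree |S_3| = 6 over Q, so [K : Q] = 6.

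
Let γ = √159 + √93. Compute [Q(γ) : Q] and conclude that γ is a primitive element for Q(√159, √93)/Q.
[Q(γ) : Q] = 4 (equivalently, Q(γ) = Q(√159, √93))

Obviously Q(γ) ⊆ Q(√159, √93), and [Q(√159, √93):Q] = 4 (since 159, 93 are distinct squarefree integers > 1 with 14787 not a perfect square). To show equality we compute the minimal polynomial of γ. From γ = √159 + √93: γ^2 = 159 + 2√(14787) + 93 = 252 + 2√(14787), so γ^2 - 252 = 2√(14787); squaring, (γ^2 - 252)^2 = 4·14787, i.e. γ^4 - 504γ^2 + 63504 - 59148 = 0, i.e. γ^4 - 504γ^2 + 4356 = 0. So γ is a root of x^4 - 504x^2 + 4356. This polynomial is irreducible over Q: it has no rational root (each ±√159 ± √93 is irrational), and any factorization into two quadratics over Q would force √(14787) ∈ Q (pairing opposite roots) or √159, √93 ∈ Q (other pairings), all impossible. Hence [Q(γ):Q] = 4 = [Q(√159, √93):Q], so Q(γ) = Q(√159, √93).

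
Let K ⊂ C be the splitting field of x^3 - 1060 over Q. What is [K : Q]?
[K : Q] = 6

The roots of x^3 - 1060 are ∛1060, ω∛1060, ω^2∛1060 where ω = e^(2πi/3) is a primitive cube root of unity, so K = Q(∛1060, ω). Now [Q(∛1060):Q] = 3 (since 1060 is not a perfect cube, x^3 - 1060 is irreducible) and [Q(ω):Q] = 2. Both 2 and 3 divide [K:Q], and [K:Q] ≤ 3·2 = 6, so [K:Q] = 6. (Equivalently: Q(∛1060) ⊂ R but ω ∉ R, so [K : Q(∛1060)] = 2.)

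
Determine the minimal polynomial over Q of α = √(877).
m_α(x) = x^2 - 877

α satisfies α^2 - 877 = 0, so x^2 - 877 annihilates α. Since d = 877 is squarefree and ≠ 1, it is not a perfect square in Q, so x^2 - 877 has no rational root and is therefore irreducible over Q (a degree-2 polynomial over a field is irreducible iff it has no root). Hence m_α(x) = x^2 - 877.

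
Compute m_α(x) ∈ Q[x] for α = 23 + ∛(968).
m_α(x) = x^3 - 69x^2 + 1587x - 13135

Set β = α - 23 = ∛(968), so β^3 = 968. Then (α - 23)^3 - 968 = 0, i.e. α is a root of g(x) = (x - 23)^3 - 968 = x^3 - 69x^2 + 1587x - 13135. Since g(x) = h(x - 23) where h(x) = x^3 - 968, and h is irreducible over Q (because 968 is not a perfect cube, so h has no rational root, and a monic cubic with no rational root is irreducible), g is also irreducible (irreducibility is preserved under the substitution x → x - 23). Hence m_α(x) = x^3 - 69x^2 + 1587x - 13135.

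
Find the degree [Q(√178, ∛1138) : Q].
[Q(√178, ∛1138) : Q] = 6

Let L = Q(√178, ∛1138). Since Q(√178) ⊂ L and [Q(√178):Q] = 2, the tower law gives 2 | [L:Q]. Likewise Q(∛1138) ⊂ L with [Q(∛1138):Q] = 3 (because 1138 is not a perfect cube), so 3 | [L:Q]. As gcd(2,3) = 1, [L:Q] is divisible by 6. Conversely L is generated over Q by √178 and ∛1138, so [L:Q] ≤ 2·3 = 6. Therefore [Q(√178, ∛1138) : Q] = 6.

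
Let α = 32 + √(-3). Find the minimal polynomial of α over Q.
m_α(x) = x^2 - 64x + 1027

From α - 32 = √(-3), squaring gives (α - 32)^2 = -3, i.e. α^2 - 64α + 1024 = -3, so α^2 - 64α + 1027 = 0. The discriminant of x^2 - 64x + 1027 is (-64)^2 - 4·(1027) = 4096 - 4108 = -12, and 4·(-3) is not a perfect square in Q since -3 is squarefree and ≠ 1. Hence x^2 - 64x + 1027 is irreducible over Q and is the minimal polynomial of α.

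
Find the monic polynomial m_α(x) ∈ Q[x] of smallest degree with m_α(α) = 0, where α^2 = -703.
m_α(x) = x^2 + 703

α satisfies α^2 + 703 = 0, so x^2 + 703 annihilates α. Since d = -703 is squarefree and ≠ 1, it is not a perfect square in Q, so x^2 + 703 has no rational root and is therefore irreducible over Q (a degree-2 polynomial over a field is irreducible iff it has no root). Hence m_α(x) = x^2 + 703.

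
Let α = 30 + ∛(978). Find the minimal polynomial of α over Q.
m_α(x) = x^3 - 90x^2 + 2700x - 27978

Set β = α - 30 = ∛(978), so β^3 = 978. Then (α - 30)^3 - 978 = 0, i.e. α is a root of g(x) = (x - 30)^3 - 978 = x^3 - 90x^2 + 2700x - 27978. Since g(x) = h(x - 30) where h(x) = x^3 - 978, and h is irreducible over Q (because 978 is not a perfect cube, so h has no rational root, and a monic cubic with no rational root is irreducible), g is also irreducible (irreducibility is preserved under the substitution x → x - 30). Hence m_α(x) = x^3 - 90x^2 + 2700x - 27978.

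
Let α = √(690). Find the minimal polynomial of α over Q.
m_α(x) = x^2 - 690

α satisfies α^2 - 690 = 0, so x^2 - 690 annihilates α. Since d = 690 is squarefree and ≠ 1, it is not a perfect square in Q, so x^2 - 690 has no rational root and is therefore irreducible over Q (a degree-2 polynomial over a field is irreducible iff it has no root). Hence m_α(x) = x^2 - 690.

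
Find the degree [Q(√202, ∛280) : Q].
[Q(√202, ∛280) : Q] = 6

Let L = Q(√202, ∛280). Since Q(√202) ⊂ L and [Q(√202):Q] = 2, the tower law gives 2 | [L:Q]. Likewise Q(∛280) ⊂ L with [Q(∛280):Q] = 3 (because 280 is not a perfect cube), so 3 | [L:Q]. As gcd(2,3) = 1, [L:Q] is divisible by 6. Conversely L is generated over Q by √202 and ∛280, so [L:Q] ≤ 2·3 = 6. Therefore [Q(√202, ∛280) : Q] = 6.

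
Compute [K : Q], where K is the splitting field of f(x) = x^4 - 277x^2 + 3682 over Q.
[K : Q] = 4

Solving the quadratic in x^2: x^2 = (277 ± √(277^2 - 4·3682))/2 = (277 ± √62001)/2 = (277 ± 249)/2, giving x^2 = 263 or x^2 = 14. So f(x) = (x^2 - 263)(x^2 - 14) and the roots of f are ±√263, ±√14. Hence the splitting field is K = Q(√263, √14). Since 263 and 14 are distinct squarefree integers > 1, their product 3682 is not a perfect square, so √14 ∉ Q(√263). By the tower law [K:Q] = [Q(√263,√14):Q(√263)] · [Q(√263):Q] = 2 · 2 = 4.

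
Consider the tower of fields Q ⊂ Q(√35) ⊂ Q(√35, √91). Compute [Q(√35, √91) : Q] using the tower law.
[Q(√35, √91) : Q] = 4

[Q(√35):Q] = 2 (min poly x^2 - 35, irreducible since 35 is squarefree > 1). For the top step, suppose √91 ∈ Q(√35), say √91 = c + d√35 with c, d ∈ Q. Squaring: 91 = c^2 + 35d^2 + 2cd√35. Since √35 ∉ Q this forces 2cd = 0. If d = 0 then √91 = c ∈ Q, contradicting 91 squarefree > 1. If c = 0 then 91 = 35d^2, so 35·91 = (35d)^2 is a perfect square in Q — but 35·91 = 3185 is not a perfect square (since 35 and 91 are distinct squarefree integers). Contradiction. Hence √91 ∉ Q(√35), so x^2 - 91 stays irreducible over Q(√35) and [Q(√35, √91) : Q(√35)] = 2. By the tower law, [Q(√35, √91) : Q] = 2 · 2 = 4.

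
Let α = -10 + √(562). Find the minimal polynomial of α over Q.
m_α(x) = x^2 + 20x - 462

From α + 10 = √(562), squaring gives (α + 10)^2 = 562, i.e. α^2 + 20α + 100 = 562, so α^2 + 20α - 462 = 0. The discriminant of x^2 + 20x - 462 is (20)^2 - 4·(-462) = 400 + 1848 = 2248, and 4·(562) is not a perfect square in Q since 562 is squarefree and ≠ 1. Hence x^2 + 20x - 462 is irreducible over Q and is the minimal polynomial of α.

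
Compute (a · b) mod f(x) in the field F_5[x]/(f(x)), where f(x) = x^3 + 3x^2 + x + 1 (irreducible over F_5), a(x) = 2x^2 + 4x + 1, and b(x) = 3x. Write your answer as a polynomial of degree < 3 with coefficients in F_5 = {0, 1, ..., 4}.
a · b ≡ 4x^2 + 2x + 4 (mod f(x))

Multiply in F_5[x]: a(x)·b(x) = (2x^2 + 4x + 1)·(3x) = x^3 + 2x^2 + 3x. This has degree ≥ 3, so divide by f(x) over F_5: x^3 + 2x^2 + 3x = (1)·(x^3 + 3x^2 + x + 1) + (4x^2 + 2x + 4). Hence a·b ≡ 4x^2 + 2x + 4 (mod f). (F_5[x]/(f) is a field with 5^3 = 125 elements since f is irreducible of degree 3.)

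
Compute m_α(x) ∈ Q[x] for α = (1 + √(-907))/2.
m_α(x) = x^2 - x + 227

From 2α - 1 = √(-907), squaring gives (2α - 1)^2 = -907, i.e. 4α^2 - 4α + 1 = -907, so α^2 - α + (1 + 907)/4 = 0. Since -907 ≡ 1 (mod 4), (1 + 907)/4 = 227 ∈ Z. The polynomial x^2 - x + 227 has discriminant 1 - 4·(227) = -907, which is not a perfect square in Q (d = -907 is squarefree and ≠ 1), so x^2 - x + 227 is irreducible over Q. It is the minimal polynomial of α.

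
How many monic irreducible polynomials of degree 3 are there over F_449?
There are 30172800 monic irreducible polynomials of degree 3 over F_449

Each element of F_{449^3} that lies in no proper subfield is a root of exactly one monic irreducible of degree 3 over F_449, and each such polynomial has 3 distinct roots in F_{449^3}. By Möbius inversion the count is N_449(3) = (1/3) Σ_{d|3} μ(3/d) · 449^d = (1/3)(μ(3)·449^1 + μ(1)·449^3) = 90518400/3 = 30172800.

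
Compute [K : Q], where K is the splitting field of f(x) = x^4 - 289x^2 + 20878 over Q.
[K : Q] = 4

Solving the quadratic in x^2: x^2 = (289 ± √(289^2 - 4·20878))/2 = (289 ± √9)/2 = (289 ± 3)/2, giving x^2 = 146 or x^2 = 143. So f(x) = (x^2 - 146)(x^2 - 143) and the roots of f are ±√146, ±√143. Hence the splitting field is K = Q(√146, √143). Since 146 and 143 are distinct squarefree integers > 1, their product 20878 is not a perfect square, so √143 ∉ Q(√146). By the tower law [K:Q] = [Q(√146,√143):Q(√146)] · [Q(√146):Q] = 2 · 2 = 4.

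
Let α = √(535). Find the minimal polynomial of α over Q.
m_α(x) = x^2 - 535

α satisfies α^2 - 535 = 0, so x^2 - 535 annihilates α. Since d = 535 is squarefree and ≠ 1, it is not a perfect square in Q, so x^2 - 535 has no rational root and is therefore irreducible over Q (a degree-2 polynomial over a field is irreducible iff it has no root). Hence m_α(x) = x^2 - 535.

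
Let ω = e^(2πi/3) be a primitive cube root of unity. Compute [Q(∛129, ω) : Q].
[Q(∛129, ω) : Q] = 6

[Q(∛129):Q] = 3 (min poly x^3 - 129, irreducible since 129 is not a perfect cube). [Q(ω):Q] = 2 (min poly x^2 + x + 1). Since Q(∛129) ⊂ R and ω ∉ R, we have ω ∉ Q(∛129), so x^2 + x + 1 remains irreducible over Q(∛129) and [Q(∛129, ω) : Q(∛129)] = 2. By the tower law, [Q(∛129, ω) : Q] = 3 · 2 = 6. (In fact Q(∛129, ω) is the splitting field of x^3 - 129 over Q.)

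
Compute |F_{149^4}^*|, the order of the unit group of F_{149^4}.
|F_{149^4}^*| = 492884400

F_{149^4} has 149^4 = 492884401 elements; its multiplicative group consists of all nonzero elements, so |F_{149^4}^*| = 492884401 - 1 = 492884400. (It is cyclic since any finite subgroup of the multiplicative group of a field is cyclic.)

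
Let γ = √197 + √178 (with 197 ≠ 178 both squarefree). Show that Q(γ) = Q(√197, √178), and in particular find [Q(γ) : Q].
[Q(γ) : Q] = 4 (equivalently, Q(γ) = Q(√197, √178))

Obviously Q(γ) ⊆ Q(√197, √178), and [Q(√197, √178):Q] = 4 (since 197, 178 are distinct squarefree integers > 1 with 35066 not a perfect square). To show equality we compute the minimal polynomial of γ. From γ = √197 + √178: γ^2 = 197 + 2√(35066) + 178 = 375 + 2√(35066), so γ^2 - 375 = 2√(35066); squaring, (γ^2 - 375)^2 = 4·35066, i.e. γ^4 - 750γ^2 + 140625 - 140264 = 0, i.e. γ^4 - 750γ^2 + 361 = 0. So γ is a root of x^4 - 750x^2 + 361. This polynomial is irreducible over Q: it has no rational root (each ±√197 ± √178 is irrational), and any factorization into two quadratics over Q would force √(35066) ∈ Q (pairing opposite roots) or √197, √178 ∈ Q (other pairings), all impossible. Hence [Q(γ):Q] = 4 = [Q(√197, √178):Q], so Q(γ) = Q(√197, √178).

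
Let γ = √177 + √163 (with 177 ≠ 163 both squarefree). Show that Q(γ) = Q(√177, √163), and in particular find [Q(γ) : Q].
[Q(γ) : Q] = 4 (equivalently, Q(γ) = Q(√177, √163))

Obviously Q(γ) ⊆ Q(√177, √163), and [Q(√177, √163):Q] = 4 (since 177, 163 are distinct squarefree integers > 1 with 28851 not a perfect square). To show equality we compute the minimal polynomial of γ. From γ = √177 + √163: γ^2 = 177 + 2√(28851) + 163 = 340 + 2√(28851), so γ^2 - 340 = 2√(28851); squaring, (γ^2 - 340)^2 = 4·28851, i.e. γ^4 - 680γ^2 + 115600 - 115404 = 0, i.e. γ^4 - 680γ^2 + 196 = 0. So γ is a root of x^4 - 680x^2 + 196. This polynomial is irreducible over Q: it has no rational root (each ±√177 ± √163 is irrational), and any factorization into two quadratics over Q would force √(28851) ∈ Q (pairing opposite roots) or √177, √163 ∈ Q (other pairings), all impossible. Hence [Q(γ):Q] = 4 = [Q(√177, √163):Q], so Q(γ) = Q(√177, √163).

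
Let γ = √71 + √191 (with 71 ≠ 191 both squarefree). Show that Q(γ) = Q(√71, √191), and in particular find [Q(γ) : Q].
[Q(γ) : Q] = 4 (equivalently, Q(γ) = Q(√71, √191))

Obviously Q(γ) ⊆ Q(√71, √191), and [Q(√71, √191):Q] = 4 (since 71, 191 are distinct squarefree integers > 1 with 13561 not a perfect square). To show equality we compute the minimal polynomial of γ. From γ = √71 + √191: γ^2 = 71 + 2√(13561) + 191 = 262 + 2√(13561), so γ^2 - 262 = 2√(13561); squaring, (γ^2 - 262)^2 = 4·13561, i.e. γ^4 - 524γ^2 + 68644 - 54244 = 0, i.e. γ^4 - 524γ^2 + 14400 = 0. So γ is a root of x^4 - 524x^2 + 14400. This polynomial is irreducible over Q: it has no rational root (each ±√71 ± √191 is irrational), and any factorization into two quadratics over Q would force √(13561) ∈ Q (pairing opposite roots) or √71, √191 ∈ Q (other pairings), all impossible. Hence [Q(γ):Q] = 4 = [Q(√71, √191):Q], so Q(γ) = Q(√71, √191).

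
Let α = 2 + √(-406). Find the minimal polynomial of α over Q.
m_α(x) = x^2 - 4x + 410

From α - 2 = √(-406), squaring gives (α - 2)^2 = -406, i.e. α^2 - 4α + 4 = -406, so α^2 - 4α + 410 = 0. The discriminant of x^2 - 4x + 410 is (-4)^2 - 4·(410) = 16 - 1640 = -1624, and 4·(-406) is not a perfect square in Q since -406 is squarefree and ≠ 1. Hence x^2 - 4x + 410 is irreducible over Q and is the minimal polynomial of α.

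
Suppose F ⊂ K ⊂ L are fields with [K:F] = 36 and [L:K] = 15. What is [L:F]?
[L:F] = 540

The tower law says that for any tower of field extensions F ⊂ K ⊂ L with finite degrees, [L:F] = [L:K] · [K:F]. Here this gives [L:F] = 15 · 36 = 540.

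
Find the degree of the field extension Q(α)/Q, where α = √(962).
[Q(α):Q] = 2

[Q(α):Q] equals the degree of the minimal polynomial of α. Here α^2 = 962 and x^2 - 962 is irreducible (d = 962 is squarefree, ≠ 1, hence not a square), so deg(m_α) = 2. Thus [Q(α):Q] = 2.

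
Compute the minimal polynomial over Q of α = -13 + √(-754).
m_α(x) = x^2 + 26x + 923

From α + 13 = √(-754), squaring gives (α + 13)^2 = -754, i.e. α^2 + 26α + 169 = -754, so α^2 + 26α + 923 = 0. The discriminant of x^2 + 26x + 923 is (26)^2 - 4·(923) = 676 - 3692 = -3016, and 4·(-754) is not a perfect square in Q since -754 is squarefree and ≠ 1. Hence x^2 + 26x + 923 is irreducible over Q and is the minimal polynomial of α.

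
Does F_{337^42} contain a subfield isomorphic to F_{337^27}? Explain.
No: F_{337^27} is not a subfield of F_{337^42}

F_{p^m} embeds in F_{p^n} iff m | n. Here 27 ∤ 42 (since 42 = 1·27 + 15 with remainder 15 ≠ 0), so F_{337^27} is not a subfield of F_{337^42}. Equivalently: if it were, the tower law would give 27 = [F_{337^27}:F_337] dividing [F_{337^42}:F_337] = 42, contradiction.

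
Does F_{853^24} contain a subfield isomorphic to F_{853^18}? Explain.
No: F_{853^18} is not a subfield of F_{853^24}

F_{p^m} embeds in F_{p^n} iff m | n. Here 18 ∤ 24 (since 24 = 1·18 + 6 with remainder 6 ≠ 0), so F_{853^18} is not a subfield of F_{853^24}. Equivalently: if it were, the tower law would give 18 = [F_{853^18}:F_853] dividing [F_{853^24}:F_853] = 24, contradiction.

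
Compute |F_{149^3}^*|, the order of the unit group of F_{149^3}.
|F_{149^3}^*| = 3307948

F_{149^3} has 149^3 = 3307949 elements; its multiplicative group consists of all nonzero elements, so |F_{149^3}^*| = 3307949 - 1 = 3307948. (It is cyclic since any finite subgroup of the multiplicative group of a field is cyclic.)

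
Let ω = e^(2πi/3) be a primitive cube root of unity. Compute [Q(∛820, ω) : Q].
[Q(∛820, ω) : Q] = 6

[Q(∛820):Q] = 3 (min poly x^3 - 820, irreducible since 820 is not a perfect cube). [Q(ω):Q] = 2 (min poly x^2 + x + 1). Since Q(∛820) ⊂ R and ω ∉ R, we have ω ∉ Q(∛820), so x^2 + x + 1 remains irreducible over Q(∛820) and [Q(∛820, ω) : Q(∛820)] = 2. By the tower law, [Q(∛820, ω) : Q] = 3 · 2 = 6. (In fact Q(∛820, ω) is the splitting field of x^3 - 820 over Q.)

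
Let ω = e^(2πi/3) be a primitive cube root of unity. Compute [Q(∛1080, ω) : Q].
[Q(∛1080, ω) : Q] = 6

[Q(∛1080):Q] = 3 (min poly x^3 - 1080, irreducible since 1080 is not a perfect cube). [Q(ω):Q] = 2 (min poly x^2 + x + 1). Since Q(∛1080) ⊂ R and ω ∉ R, we have ω ∉ Q(∛1080), so x^2 + x + 1 remains irreducible over Q(∛1080) and [Q(∛1080, ω) : Q(∛1080)] = 2. By the tower law, [Q(∛1080, ω) : Q] = 3 · 2 = 6. (In fact Q(∛1080, ω) is the splitting field of x^3 - 1080 over Q.)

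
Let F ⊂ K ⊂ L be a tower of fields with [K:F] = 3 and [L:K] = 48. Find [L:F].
[L:F] = 144

The tower law says that for any tower of field extensions F ⊂ K ⊂ L with finite degrees, [L:F] = [L:K] · [K:F]. Here this gives [L:F] = 48 · 3 = 144.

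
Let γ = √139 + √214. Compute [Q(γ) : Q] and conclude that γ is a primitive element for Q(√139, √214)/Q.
[Q(γ) : Q] = 4 (equivalently, Q(γ) = Q(√139, √214))

Obviously Q(γ) ⊆ Q(√139, √214), and [Q(√139, √214):Q] = 4 (since 139, 214 are distinct squarefree integers > 1 with 29746 not a perfect square). To show equality we compute the minimal polynomial of γ. From γ = √139 + √214: γ^2 = 139 + 2√(29746) + 214 = 353 + 2√(29746), so γ^2 - 353 = 2√(29746); squaring, (γ^2 - 353)^2 = 4·29746, i.e. γ^4 - 706γ^2 + 124609 - 118984 = 0, i.e. γ^4 - 706γ^2 + 5625 = 0. So γ is a root of x^4 - 706x^2 + 5625. This polynomial is irreducible over Q: it has no rational root (each ±√139 ± √214 is irrational), and any factorization into two quadratics over Q would force √(29746) ∈ Q (pairing opposite roots) or √139, √214 ∈ Q (other pairings), all impossible. Hence [Q(γ):Q] = 4 = [Q(√139, √214):Q], so Q(γ) = Q(√139, √214).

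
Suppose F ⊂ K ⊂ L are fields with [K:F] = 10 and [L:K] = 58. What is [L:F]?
[L:F] = 580

The tower law says that for any tower of field extensions F ⊂ K ⊂ L with finite degrees, [L:F] = [L:K] · [K:F]. Here this gives [L:F] = 58 · 10 = 580.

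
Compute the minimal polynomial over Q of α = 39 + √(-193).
m_α(x) = x^2 - 78x + 1714

From α - 39 = √(-193), squaring gives (α - 39)^2 = -193, i.e. α^2 - 78α + 1521 = -193, so α^2 - 78α + 1714 = 0. The discriminant of x^2 - 78x + 1714 is (-78)^2 - 4·(1714) = 6084 - 6856 = -772, and 4·(-193) is not a perfect square in Q since -193 is squarefree and ≠ 1. Hence x^2 - 78x + 1714 is irreducible over Q and is the minimal polynomial of α.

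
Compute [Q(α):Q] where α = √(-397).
[Q(α):Q] = 2

[Q(α):Q] equals the degree of the minimal polynomial of α. Here α^2 = -397 and x^2 + 397 is irreducible (d = -397 is squarefree, ≠ 1, hence not a square), so deg(m_α) = 2. Thus [Q(α):Q] = 2.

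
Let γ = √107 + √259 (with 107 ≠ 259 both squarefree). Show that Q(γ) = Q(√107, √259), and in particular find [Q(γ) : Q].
[Q(γ) : Q] = 4 (equivalently, Q(γ) = Q(√107, √259))

Obviously Q(γ) ⊆ Q(√107, √259), and [Q(√107, √259):Q] = 4 (since 107, 259 are distinct squarefree integers > 1 with 27713 not a perfect square). To show equality we compute the minimal polynomial of γ. From γ = √107 + √259: γ^2 = 107 + 2√(27713) + 259 = 366 + 2√(27713), so γ^2 - 366 = 2√(27713); squaring, (γ^2 - 366)^2 = 4·27713, i.e. γ^4 - 732γ^2 + 133956 - 110852 = 0, i.e. γ^4 - 732γ^2 + 23104 = 0. So γ is a root of x^4 - 732x^2 + 23104. This polynomial is irreducible over Q: it has no rational root (each ±√107 ± √259 is irrational), and any factorization into two quadratics over Q would force √(27713) ∈ Q (pairing opposite roots) or √107, √259 ∈ Q (other pairings), all impossible. Hence [Q(γ):Q] = 4 = [Q(√107, √259):Q], so Q(γ) = Q(√107, √259).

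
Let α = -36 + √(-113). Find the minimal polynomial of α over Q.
m_α(x) = x^2 + 72x + 1409

From α + 36 = √(-113), squaring gives (α + 36)^2 = -113, i.e. α^2 + 72α + 1296 = -113, so α^2 + 72α + 1409 = 0. The discriminant of x^2 + 72x + 1409 is (72)^2 - 4·(1409) = 5184 - 5636 = -452, and 4·(-113) is not a perfect square in Q since -113 is squarefree and ≠ 1. Hence x^2 + 72x + 1409 is irreducible over Q and is the minimal polynomial of α.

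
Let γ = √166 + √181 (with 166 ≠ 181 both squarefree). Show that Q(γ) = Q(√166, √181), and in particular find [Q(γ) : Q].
[Q(γ) : Q] = 4 (equivalently, Q(γ) = Q(√166, √181))

Obviously Q(γ) ⊆ Q(√166, √181), and [Q(√166, √181):Q] = 4 (since 166, 181 are distinct squarefree integers > 1 with 30046 not a perfect square). To show equality we compute the minimal polynomial of γ. From γ = √166 + √181: γ^2 = 166 + 2√(30046) + 181 = 347 + 2√(30046), so γ^2 - 347 = 2√(30046); squaring, (γ^2 - 347)^2 = 4·30046, i.e. γ^4 - 694γ^2 + 120409 - 120184 = 0, i.e. γ^4 - 694γ^2 + 225 = 0. So γ is a root of x^4 - 694x^2 + 225. This polynomial is irreducible over Q: it has no rational root (each ±√166 ± √181 is irrational), and any factorization into two quadratics over Q would force √(30046) ∈ Q (pairing opposite roots) or √166, √181 ∈ Q (other pairings), all impossible. Hence [Q(γ):Q] = 4 = [Q(√166, √181):Q], so Q(γ) = Q(√166, √181).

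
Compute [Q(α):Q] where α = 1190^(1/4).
[Q(α):Q] = 4

α is a root of x^4 - 1190. By Eisenstein's criterion at the prime p = 2 (which divides the constant term 1190 but p^2 = 4 does not, since 1190 is squarefree), x^4 - 1190 is irreducible over Q. Hence [Q(α):Q] = 4.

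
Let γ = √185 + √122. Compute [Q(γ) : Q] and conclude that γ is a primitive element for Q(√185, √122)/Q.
[Q(γ) : Q] = 4 (equivalently, Q(γ) = Q(√185, √122))

Obviously Q(γ) ⊆ Q(√185, √122), and [Q(√185, √122):Q] = 4 (since 185, 122 are distinct squarefree integers > 1 with 22570 not a perfect square). To show equality we compute the minimal polynomial of γ. From γ = √185 + √122: γ^2 = 185 + 2√(22570) + 122 = 307 + 2√(22570), so γ^2 - 307 = 2√(22570); squaring, (γ^2 - 307)^2 = 4·22570, i.e. γ^4 - 614γ^2 + 94249 - 90280 = 0, i.e. γ^4 - 614γ^2 + 3969 = 0. So γ is a root of x^4 - 614x^2 + 3969. This polynomial is irreducible over Q: it has no rational root (each ±√185 ± √122 is irrational), and any factorization into two quadratics over Q would force √(22570) ∈ Q (pairing opposite roots) or √185, √122 ∈ Q (other pairings), all impossible. Hence [Q(γ):Q] = 4 = [Q(√185, √122):Q], so Q(γ) = Q(√185, √122).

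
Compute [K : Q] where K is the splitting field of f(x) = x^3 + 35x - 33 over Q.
[K : Q] = 6

By the rational root test, any rational root of the monic integer polynomial f(x) = x^3 + 35x - 33 must be an integer dividing the constant term -33, i.e. one of ±{1, 3, 11, 33}. Evaluating: f(1) = 3, f(-1) = -69, f(3) = 99, f(-3) = -165, f(11) = 1683, f(-11) = -1749, f(33) = 37059, f(-33) = -37125; none is 0, so f has no rational root and is therefore irreducible over Q (a cubic with no linear factor over a field is irreducible). For an irreducible cubic, the Galois group is A_3 or S_3 according as the discriminant disc(f) = -4a^3 - 27b^2 = -4·(35)^3 - 27·(-33)^2 = -200903 is or is not a square in Q. Here disc(f) = -200903 is not a perfect square in Q, so the Galois group of f over Q is not contained in A_3 and must be all of S_3. The splitting field has degree |S_3| = 6 over Q, so [K : Q] = 6.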